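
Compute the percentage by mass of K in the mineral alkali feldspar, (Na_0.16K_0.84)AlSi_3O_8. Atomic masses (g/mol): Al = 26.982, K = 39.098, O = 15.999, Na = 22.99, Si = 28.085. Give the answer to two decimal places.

M((Na_0.16K_0.84)AlSi_3O_8) = 275.750 g/mol.
K contributes 0.84 × 39.098 = 32.842 g per mole.
32.842/275.750 = 0.1191 → 11.91%.

11.91 wt%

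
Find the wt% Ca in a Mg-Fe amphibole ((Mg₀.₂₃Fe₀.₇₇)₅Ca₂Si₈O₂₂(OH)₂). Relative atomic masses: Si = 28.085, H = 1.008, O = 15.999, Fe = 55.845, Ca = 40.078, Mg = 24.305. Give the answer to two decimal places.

8.58 wt%

Molar mass of (Mg₀.₂₃Fe₀.₇₇)₅Ca₂Si₈O₂₂(OH)₂: 1.15×24.305 + 3.85×55.845 + 2×40.078 + 8×28.085 + 24×15.999 + 2×1.008 = 933.782 g/mol.
Mass of Ca per formula unit: 2 × 40.078 = 80.156 g.
Weight fraction Ca = 80.156 / 933.782 = 0.0858.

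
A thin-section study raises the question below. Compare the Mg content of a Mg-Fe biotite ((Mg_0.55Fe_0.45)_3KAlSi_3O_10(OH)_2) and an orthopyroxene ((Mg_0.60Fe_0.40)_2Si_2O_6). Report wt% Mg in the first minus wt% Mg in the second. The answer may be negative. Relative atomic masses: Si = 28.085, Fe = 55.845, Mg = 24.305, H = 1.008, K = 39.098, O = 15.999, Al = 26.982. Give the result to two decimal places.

-4.18 percentage points

First mineral: 40.103 g Mg in 459.833 g formula = 8.72 wt% Mg.
Second mineral: 29.166 g Mg in 226.006 g formula = 12.90 wt% Mg.
8.72% − 12.90% gives a difference of -4.18 percentage points.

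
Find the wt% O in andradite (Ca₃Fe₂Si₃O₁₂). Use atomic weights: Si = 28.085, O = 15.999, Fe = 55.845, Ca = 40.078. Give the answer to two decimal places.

Molar mass of Ca₃Fe₂Si₃O₁₂: 3*40.078 + 2*55.845 + 3*28.085 + 12*15.999 = 508.167 g/mol.
Mass of O per formula unit: 12 × 15.999 = 191.988 g.
Weight fraction O = 191.988 / 508.167 = 0.3778.

37.78 weight percent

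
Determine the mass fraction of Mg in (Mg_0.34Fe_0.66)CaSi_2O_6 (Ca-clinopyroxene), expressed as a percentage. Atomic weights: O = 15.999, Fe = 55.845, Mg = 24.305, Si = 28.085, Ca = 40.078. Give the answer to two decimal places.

Molar mass of (Mg_0.34Fe_0.66)CaSi_2O_6: 0.34·24.305 + 0.66·55.845 + 1·40.078 + 2·28.085 + 6·15.999 = 237.363 g/mol.
Mass of Mg per formula unit: 0.34 × 24.305 = 8.264 g.
Weight fraction Mg = 8.264 / 237.363 = 0.0348.

3.48 weight percent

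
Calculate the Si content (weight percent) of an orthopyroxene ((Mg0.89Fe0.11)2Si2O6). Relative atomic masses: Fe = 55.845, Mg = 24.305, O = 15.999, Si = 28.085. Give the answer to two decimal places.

Molar mass of (Mg0.89Fe0.11)2Si2O6: 1.78*24.305 + 0.22*55.845 + 2*28.085 + 6*15.999 = 207.713 g/mol.
Mass of Si per formula unit: 2 × 28.085 = 56.170 g.
Weight fraction Si = 56.170 / 207.713 = 0.2704.

27.04 weight percent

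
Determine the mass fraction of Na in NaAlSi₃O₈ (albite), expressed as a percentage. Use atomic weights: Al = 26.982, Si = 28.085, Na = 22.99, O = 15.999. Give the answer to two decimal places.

M(NaAlSi₃O₈) = 262.219 g/mol.
Na contributes 1 × 22.99 = 22.990 g per mole.
22.990/262.219 = 0.0877 → 8.77%.

8.77 weight percent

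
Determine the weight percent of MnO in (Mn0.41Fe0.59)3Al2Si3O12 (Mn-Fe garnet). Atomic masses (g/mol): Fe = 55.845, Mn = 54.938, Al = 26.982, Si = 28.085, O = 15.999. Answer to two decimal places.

17.57 wt%

Formula mass = 496.626 g/mol.
1.23 Mn → 1.2300 mol MnO per formula unit; M(MnO) = 70.937, so MnO mass = 87.253 g.
87.253/496.626 × 100 = 17.57 wt%.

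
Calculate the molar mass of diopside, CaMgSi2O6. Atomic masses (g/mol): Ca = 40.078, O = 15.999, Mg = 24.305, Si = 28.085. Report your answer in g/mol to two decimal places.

Ca: 1 × 40.078 = 40.0780
Mg: 1 × 24.305 = 24.3050
Si: 2 × 28.085 = 56.1700
O: 6 × 15.999 = 95.9940
Summing the contributions gives the formula mass.

216.55 g/mol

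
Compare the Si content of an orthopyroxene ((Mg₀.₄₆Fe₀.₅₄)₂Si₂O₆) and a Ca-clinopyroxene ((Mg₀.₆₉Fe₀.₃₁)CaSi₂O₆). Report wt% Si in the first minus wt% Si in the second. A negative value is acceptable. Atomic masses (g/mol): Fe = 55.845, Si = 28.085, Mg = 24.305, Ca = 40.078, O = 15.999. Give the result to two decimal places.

M((Mg₀.₄₆Fe₀.₅₄)₂Si₂O₆) = 234.837 g/mol, so wt% Si = 56.170/234.837 × 100 = 23.92%.
M((Mg₀.₆₉Fe₀.₃₁)CaSi₂O₆) = 226.324 g/mol, so wt% Si = 56.170/226.324 × 100 = 24.82%.
23.92 − 24.82 = -0.90 pp.

-0.90 percentage points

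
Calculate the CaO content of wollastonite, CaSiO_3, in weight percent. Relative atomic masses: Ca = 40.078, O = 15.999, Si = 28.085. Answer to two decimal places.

Formula mass = 116.160 g/mol.
1 Ca → 1.0000 mol CaO per formula unit; M(CaO) = 56.077, so CaO mass = 56.077 g.
56.077/116.160 × 100 = 48.28 wt%.

48.28 wt%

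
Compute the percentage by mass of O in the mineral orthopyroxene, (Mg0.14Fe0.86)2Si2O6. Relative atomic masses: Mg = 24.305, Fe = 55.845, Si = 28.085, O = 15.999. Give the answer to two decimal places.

M((Mg0.14Fe0.86)2Si2O6) = 255.023 g/mol.
O contributes 6 × 15.999 = 95.994 g per mole.
95.994/255.023 = 0.3764 → 37.64%.

37.64 weight percent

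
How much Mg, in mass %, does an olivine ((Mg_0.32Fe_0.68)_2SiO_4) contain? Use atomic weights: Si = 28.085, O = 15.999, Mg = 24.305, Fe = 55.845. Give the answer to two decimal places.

Molar mass of (Mg_0.32Fe_0.68)_2SiO_4: 0.64·24.305 + 1.36·55.845 + 1·28.085 + 4·15.999 = 183.585 g/mol.
Mass of Mg per formula unit: 0.64 × 24.305 = 15.555 g.
Weight fraction Mg = 15.555 / 183.585 = 0.0847.

8.47 mass %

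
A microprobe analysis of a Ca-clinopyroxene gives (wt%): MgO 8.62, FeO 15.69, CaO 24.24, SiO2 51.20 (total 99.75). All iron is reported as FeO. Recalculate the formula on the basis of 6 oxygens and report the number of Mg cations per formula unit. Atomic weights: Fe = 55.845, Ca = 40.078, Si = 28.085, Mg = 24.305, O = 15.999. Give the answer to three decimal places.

0.500 Mg apfu

8.62 wt% MgO ÷ 40.304 g/mol = 0.21387 mol, giving 0.21387 Mg and 0.21387 O.
15.69 wt% FeO ÷ 71.844 g/mol = 0.21839 mol, giving 0.21839 Fe and 0.21839 O.
24.24 wt% CaO ÷ 56.077 g/mol = 0.43226 mol, giving 0.43226 Ca and 0.43226 O.
51.20 wt% SiO2 ÷ 60.083 g/mol = 0.85215 mol, giving 0.85215 Si and 1.70430 O.
Oxygen sums to 2.56882; scaling by 6/2.56882 = 2.33570 puts the formula on 6 O.
Mg: 0.21387 × 2.33570 = 0.500 atoms per formula unit.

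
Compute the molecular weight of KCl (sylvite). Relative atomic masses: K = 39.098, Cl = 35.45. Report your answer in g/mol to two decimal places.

M = 1(39.098) + 1(35.45)

74.55 g/mol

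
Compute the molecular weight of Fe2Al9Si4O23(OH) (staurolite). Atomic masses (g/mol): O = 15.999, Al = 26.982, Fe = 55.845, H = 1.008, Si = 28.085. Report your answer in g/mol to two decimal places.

The formula mass is the sum 2×55.845 + 9×26.982 + 4×28.085 + 24×15.999 + 1×1.008.

851.85 g/mol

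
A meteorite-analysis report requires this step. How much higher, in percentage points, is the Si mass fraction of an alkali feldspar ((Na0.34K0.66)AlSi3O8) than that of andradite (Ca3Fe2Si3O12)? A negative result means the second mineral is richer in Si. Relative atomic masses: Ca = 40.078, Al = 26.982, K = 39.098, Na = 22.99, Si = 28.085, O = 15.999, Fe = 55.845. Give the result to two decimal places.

14.30 percentage points

Si in (Na0.34K0.66)AlSi3O8: molar mass 272.850 g/mol; 3×28.085 = 84.255 g → 30.88 wt%.
Si in Ca3Fe2Si3O12: molar mass 508.167 g/mol; 3×28.085 = 84.255 g → 16.58 wt%.
Difference = 30.88 − 16.58 = 14.30 percentage points.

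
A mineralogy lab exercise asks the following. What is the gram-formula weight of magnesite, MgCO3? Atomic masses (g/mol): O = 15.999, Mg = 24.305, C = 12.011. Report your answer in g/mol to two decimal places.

84.31 g/mol

Mg: 1 × 24.305 = 24.3050
C: 1 × 12.011 = 12.0110
O: 3 × 15.999 = 47.9970
Summing the contributions gives the formula mass.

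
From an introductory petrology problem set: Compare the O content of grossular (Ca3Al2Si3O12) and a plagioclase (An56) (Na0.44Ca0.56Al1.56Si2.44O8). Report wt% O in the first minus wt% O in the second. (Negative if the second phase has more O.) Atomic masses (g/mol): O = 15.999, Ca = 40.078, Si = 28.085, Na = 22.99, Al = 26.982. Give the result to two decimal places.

-4.58 percentage points

O in Ca3Al2Si3O12: molar mass 450.441 g/mol; 12×15.999 = 191.988 g → 42.62 wt%.
O in Na0.44Ca0.56Al1.56Si2.44O8: molar mass 271.171 g/mol; 8×15.999 = 127.992 g → 47.20 wt%.
Difference = 42.62 − 47.20 = -4.58 percentage points.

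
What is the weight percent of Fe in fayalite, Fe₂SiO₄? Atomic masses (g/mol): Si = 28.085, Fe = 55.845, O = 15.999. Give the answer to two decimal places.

Molar mass of Fe₂SiO₄: 2*55.845 + 1*28.085 + 4*15.999 = 203.771 g/mol.
Mass of Fe per formula unit: 2 × 55.845 = 111.690 g.
Weight fraction Fe = 111.690 / 203.771 = 0.5481.

54.81 wt%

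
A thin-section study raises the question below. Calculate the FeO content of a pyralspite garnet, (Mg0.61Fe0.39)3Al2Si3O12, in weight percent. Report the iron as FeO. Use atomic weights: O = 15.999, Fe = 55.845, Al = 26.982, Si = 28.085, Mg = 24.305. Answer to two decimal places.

19.10 wt%

Formula mass = 440.024 g/mol.
1.17 Fe → 1.1700 mol FeO per formula unit; M(FeO) = 71.844, so FeO mass = 84.057 g.
84.057/440.024 × 100 = 19.10 wt%.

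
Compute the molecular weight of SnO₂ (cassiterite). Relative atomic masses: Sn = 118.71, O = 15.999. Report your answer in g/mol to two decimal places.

150.71 g/mol

Sn: 1 × 118.71 = 118.7100
O: 2 × 15.999 = 31.9980
Summing the contributions gives the formula mass.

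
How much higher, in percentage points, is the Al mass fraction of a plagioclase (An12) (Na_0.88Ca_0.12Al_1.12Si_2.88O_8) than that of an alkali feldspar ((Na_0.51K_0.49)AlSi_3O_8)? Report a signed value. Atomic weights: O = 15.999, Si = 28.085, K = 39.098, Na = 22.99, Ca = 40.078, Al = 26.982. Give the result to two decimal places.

First mineral: 30.220 g Al in 264.137 g formula = 11.44 wt% Al.
Second mineral: 26.982 g Al in 270.112 g formula = 9.99 wt% Al.
11.44% − 9.99% gives a difference of 1.45 percentage points.

1.45 percentage points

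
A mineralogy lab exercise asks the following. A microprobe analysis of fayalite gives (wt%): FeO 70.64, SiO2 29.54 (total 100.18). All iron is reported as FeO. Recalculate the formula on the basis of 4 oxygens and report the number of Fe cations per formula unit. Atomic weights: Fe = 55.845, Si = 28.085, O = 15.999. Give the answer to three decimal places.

2.000 Fe apfu

FeO (M=71.844): mol = 0.98324; Fe = 0.98324, O = 0.98324.
SiO2 (M=60.083): mol = 0.49165; Si = 0.49165, O = 0.98330.
ΣO = 1.96654; factor = 4/ΣO = 2.03403.
Fe apfu = 0.98324 × 2.03403 = 2.000.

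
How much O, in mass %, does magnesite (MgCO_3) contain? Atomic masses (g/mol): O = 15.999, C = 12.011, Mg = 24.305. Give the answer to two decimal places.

Molar mass of MgCO_3: 1×24.305 + 1×12.011 + 3×15.999 = 84.313 g/mol.
Mass of O per formula unit: 3 × 15.999 = 47.997 g.
Weight fraction O = 47.997 / 84.313 = 0.5693.

56.93 mass %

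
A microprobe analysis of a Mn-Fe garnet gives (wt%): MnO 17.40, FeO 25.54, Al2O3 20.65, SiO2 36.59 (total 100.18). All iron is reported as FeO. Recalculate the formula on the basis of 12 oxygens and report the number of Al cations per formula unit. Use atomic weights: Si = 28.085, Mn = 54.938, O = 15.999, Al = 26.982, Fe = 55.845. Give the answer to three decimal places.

MnO: 17.40/70.937 = 0.24529 mol → 0.24529 mol Mn, 0.24529 mol O.
FeO: 25.54/71.844 = 0.35549 mol → 0.35549 mol Fe, 0.35549 mol O.
Al2O3: 20.65/101.961 = 0.20253 mol → 0.40506 mol Al, 0.60759 mol O.
SiO2: 36.59/60.083 = 0.60899 mol → 0.60899 mol Si, 1.21798 mol O.
Total oxygen = 2.42635 mol. Normalization factor = 12/2.42635 = 4.94570.
Al per 12 O = 0.40506 × 4.94570 = 2.003.

2.003 Al apfu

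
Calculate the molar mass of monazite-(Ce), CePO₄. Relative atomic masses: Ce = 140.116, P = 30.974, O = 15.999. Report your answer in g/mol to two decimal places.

235.09 g/mol

The formula mass is the sum 1(140.116) + 1(30.974) + 4(15.999).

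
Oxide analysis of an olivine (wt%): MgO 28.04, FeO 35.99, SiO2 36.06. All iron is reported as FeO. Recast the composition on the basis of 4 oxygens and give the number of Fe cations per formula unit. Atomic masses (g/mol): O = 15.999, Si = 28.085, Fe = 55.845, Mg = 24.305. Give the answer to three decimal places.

0.836 Fe apfu

28.04 wt% MgO ÷ 40.304 g/mol = 0.69571 mol, giving 0.69571 Mg and 0.69571 O.
35.99 wt% FeO ÷ 71.844 g/mol = 0.50095 mol, giving 0.50095 Fe and 0.50095 O.
36.06 wt% SiO2 ÷ 60.083 g/mol = 0.60017 mol, giving 0.60017 Si and 1.20034 O.
Oxygen sums to 2.39700; scaling by 4/2.39700 = 1.66875 puts the formula on 4 O.
Fe: 0.50095 × 1.66875 = 0.836 atoms per formula unit.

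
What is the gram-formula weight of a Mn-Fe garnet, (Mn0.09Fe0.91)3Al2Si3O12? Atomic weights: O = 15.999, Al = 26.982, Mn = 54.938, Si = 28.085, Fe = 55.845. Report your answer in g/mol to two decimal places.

M = 0.27*54.938 + 2.73*55.845 + 2*26.982 + 3*28.085 + 12*15.999

497.50 g/mol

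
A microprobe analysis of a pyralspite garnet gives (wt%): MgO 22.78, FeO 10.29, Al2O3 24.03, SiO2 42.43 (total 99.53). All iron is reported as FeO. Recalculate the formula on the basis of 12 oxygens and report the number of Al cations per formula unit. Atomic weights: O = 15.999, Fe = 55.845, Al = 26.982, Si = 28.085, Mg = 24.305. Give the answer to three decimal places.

MgO (M=40.304): mol = 0.56520; Mg = 0.56520, O = 0.56520.
FeO (M=71.844): mol = 0.14323; Fe = 0.14323, O = 0.14323.
Al2O3 (M=101.961): mol = 0.23568; Al = 0.47136, O = 0.70704.
SiO2 (M=60.083): mol = 0.70619; Si = 0.70619, O = 1.41238.
ΣO = 2.82785; factor = 12/ΣO = 4.24351.
Al apfu = 0.47136 × 4.24351 = 2.000.

2.000 Al apfu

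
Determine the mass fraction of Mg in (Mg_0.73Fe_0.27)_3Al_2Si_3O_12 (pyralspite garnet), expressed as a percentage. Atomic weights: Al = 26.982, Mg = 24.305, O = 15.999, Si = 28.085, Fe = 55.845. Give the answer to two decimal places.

M((Mg_0.73Fe_0.27)_3Al_2Si_3O_12) = 428.669 g/mol.
Mg contributes 2.19 × 24.305 = 53.228 g per mole.
53.228/428.669 = 0.1242 → 12.42%.

12.42 wt%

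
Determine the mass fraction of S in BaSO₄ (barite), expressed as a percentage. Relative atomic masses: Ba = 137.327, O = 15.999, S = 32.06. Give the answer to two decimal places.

M(BaSO₄) = 233.383 g/mol.
S contributes 1 × 32.06 = 32.060 g per mole.
32.060/233.383 = 0.1374 → 13.74%.

13.74 wt%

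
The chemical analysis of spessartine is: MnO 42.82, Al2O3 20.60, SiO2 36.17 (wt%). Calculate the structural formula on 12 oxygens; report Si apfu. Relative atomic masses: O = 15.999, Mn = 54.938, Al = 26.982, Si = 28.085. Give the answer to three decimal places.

2.993 Si apfu

MnO: 42.82/70.937 = 0.60363 mol → 0.60363 mol Mn, 0.60363 mol O.
Al2O3: 20.60/101.961 = 0.20204 mol → 0.40408 mol Al, 0.60612 mol O.
SiO2: 36.17/60.083 = 0.60200 mol → 0.60200 mol Si, 1.20400 mol O.
Total oxygen = 2.41375 mol. Normalization factor = 12/2.41375 = 4.97152.
Si per 12 O = 0.60200 × 4.97152 = 2.993.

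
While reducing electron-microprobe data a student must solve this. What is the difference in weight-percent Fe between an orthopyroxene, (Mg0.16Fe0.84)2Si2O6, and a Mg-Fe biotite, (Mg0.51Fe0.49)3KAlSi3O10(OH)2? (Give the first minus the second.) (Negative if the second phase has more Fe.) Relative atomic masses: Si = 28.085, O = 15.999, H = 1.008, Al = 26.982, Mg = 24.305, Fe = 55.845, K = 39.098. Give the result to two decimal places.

19.26 percentage points

Fe in (Mg0.16Fe0.84)2Si2O6: molar mass 253.761 g/mol; 1.68×55.845 = 93.820 g → 36.97 wt%.
Fe in (Mg0.51Fe0.49)3KAlSi3O10(OH)2: molar mass 463.618 g/mol; 1.47×55.845 = 82.092 g → 17.71 wt%.
Difference = 36.97 − 17.71 = 19.26 percentage points.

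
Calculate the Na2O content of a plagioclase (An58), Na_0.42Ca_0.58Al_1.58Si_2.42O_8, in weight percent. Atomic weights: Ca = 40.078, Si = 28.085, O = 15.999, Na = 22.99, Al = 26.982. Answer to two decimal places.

4.79 wt%

M(Na_0.42Ca_0.58Al_1.58Si_2.42O_8) = 271.490 g/mol; M(Na2O) = 61.979 g/mol.
Moles Na2O per formula unit = 0.42 Na ÷ 2 = 0.2100.
Na2O fraction = (0.2100 × 61.979) / 271.490 = 13.016/271.490 = 0.0479.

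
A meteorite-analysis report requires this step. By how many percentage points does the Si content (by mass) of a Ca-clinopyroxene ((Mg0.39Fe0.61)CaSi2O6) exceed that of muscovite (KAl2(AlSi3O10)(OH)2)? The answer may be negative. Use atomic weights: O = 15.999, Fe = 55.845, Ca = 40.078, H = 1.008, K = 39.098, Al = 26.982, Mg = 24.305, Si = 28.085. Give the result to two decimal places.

M((Mg0.39Fe0.61)CaSi2O6) = 235.786 g/mol, so wt% Si = 56.170/235.786 × 100 = 23.82%.
M(KAl2(AlSi3O10)(OH)2) = 398.303 g/mol, so wt% Si = 84.255/398.303 × 100 = 21.15%.
23.82 − 21.15 = 2.67 pp.

2.67 percentage points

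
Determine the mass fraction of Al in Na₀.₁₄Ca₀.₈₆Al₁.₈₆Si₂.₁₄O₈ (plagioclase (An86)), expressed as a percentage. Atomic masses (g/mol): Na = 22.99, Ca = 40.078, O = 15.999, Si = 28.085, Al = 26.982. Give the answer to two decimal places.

18.19 wt%

Molar mass of Na₀.₁₄Ca₀.₈₆Al₁.₈₆Si₂.₁₄O₈: 0.14*22.99 + 0.86*40.078 + 1.86*26.982 + 2.14*28.085 + 8*15.999 = 275.966 g/mol.
Mass of Al per formula unit: 1.86 × 26.982 = 50.187 g.
Weight fraction Al = 50.187 / 275.966 = 0.1819.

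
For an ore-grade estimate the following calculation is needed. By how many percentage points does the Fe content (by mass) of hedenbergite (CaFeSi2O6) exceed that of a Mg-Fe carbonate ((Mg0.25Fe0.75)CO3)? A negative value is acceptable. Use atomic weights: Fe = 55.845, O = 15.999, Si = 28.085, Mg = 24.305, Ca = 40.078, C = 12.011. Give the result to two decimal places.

-16.28 percentage points

First mineral: 55.845 g Fe in 248.087 g formula = 22.51 wt% Fe.
Second mineral: 41.884 g Fe in 107.968 g formula = 38.79 wt% Fe.
22.51% − 38.79% gives a difference of -16.28 percentage points.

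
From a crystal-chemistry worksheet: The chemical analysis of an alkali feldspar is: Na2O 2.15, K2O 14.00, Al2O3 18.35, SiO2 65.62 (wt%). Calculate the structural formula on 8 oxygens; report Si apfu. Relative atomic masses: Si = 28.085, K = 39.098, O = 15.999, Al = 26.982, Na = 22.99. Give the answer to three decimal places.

Na2O: 2.15/61.979 = 0.03469 mol → 0.06938 mol Na, 0.03469 mol O.
K2O: 14.00/94.195 = 0.14863 mol → 0.29726 mol K, 0.14863 mol O.
Al2O3: 18.35/101.961 = 0.17997 mol → 0.35994 mol Al, 0.53991 mol O.
SiO2: 65.62/60.083 = 1.09216 mol → 1.09216 mol Si, 2.18432 mol O.
Total oxygen = 2.90755 mol. Normalization factor = 8/2.90755 = 2.75146.
Si per 8 O = 1.09216 × 2.75146 = 3.005.

3.005 Si apfu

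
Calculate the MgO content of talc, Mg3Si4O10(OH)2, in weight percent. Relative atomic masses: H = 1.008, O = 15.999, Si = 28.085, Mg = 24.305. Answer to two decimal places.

Molar mass of Mg3Si4O10(OH)2 = 3·24.305 + 4·28.085 + 12·15.999 + 2·1.008 = 379.259 g/mol.
Each formula unit contains 3 Mg, equivalent to 3/1 = 3.0000 mol MgO.
M(MgO) = 1×24.305 + 1×15.999 = 40.304 g/mol.
Mass of MgO per formula unit = 3.0000 × 40.304 = 120.912 g.
MgO wt% = 120.912 / 379.259 × 100 = 31.88%.

31.88 wt%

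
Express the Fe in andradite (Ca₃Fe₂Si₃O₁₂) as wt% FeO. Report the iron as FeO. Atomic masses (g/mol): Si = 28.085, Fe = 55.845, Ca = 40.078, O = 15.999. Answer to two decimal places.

28.28 wt%

Molar mass of Ca₃Fe₂Si₃O₁₂ = 3×40.078 + 2×55.845 + 3×28.085 + 12×15.999 = 508.167 g/mol.
Each formula unit contains 2 Fe, equivalent to 2/1 = 2.0000 mol FeO.
M(FeO) = 1×55.845 + 1×15.999 = 71.844 g/mol.
Mass of FeO per formula unit = 2.0000 × 71.844 = 143.688 g.
FeO wt% = 143.688 / 508.167 × 100 = 28.28%.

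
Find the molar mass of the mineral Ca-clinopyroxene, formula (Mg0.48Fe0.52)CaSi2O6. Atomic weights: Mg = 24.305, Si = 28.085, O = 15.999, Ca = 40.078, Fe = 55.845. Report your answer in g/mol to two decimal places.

232.95 g/mol

Mg: 0.48 × 24.305 = 11.6664
Fe: 0.52 × 55.845 = 29.0394
Ca: 1 × 40.078 = 40.0780
Si: 2 × 28.085 = 56.1700
O: 6 × 15.999 = 95.9940
Summing the contributions gives the formula mass.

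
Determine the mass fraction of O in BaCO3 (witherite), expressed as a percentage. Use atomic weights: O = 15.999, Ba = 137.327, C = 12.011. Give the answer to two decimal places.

Molar mass of BaCO3: 1*137.327 + 1*12.011 + 3*15.999 = 197.335 g/mol.
Mass of O per formula unit: 3 × 15.999 = 47.997 g.
Weight fraction O = 47.997 / 197.335 = 0.2432.

24.32 mass %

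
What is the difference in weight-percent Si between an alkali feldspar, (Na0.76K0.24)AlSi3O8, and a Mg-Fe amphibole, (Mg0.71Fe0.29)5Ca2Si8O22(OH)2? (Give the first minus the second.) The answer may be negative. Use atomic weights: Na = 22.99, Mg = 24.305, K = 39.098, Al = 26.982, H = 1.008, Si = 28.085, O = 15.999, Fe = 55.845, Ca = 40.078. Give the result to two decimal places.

5.48 percentage points

Si in (Na0.76K0.24)AlSi3O8: molar mass 266.085 g/mol; 3×28.085 = 84.255 g → 31.66 wt%.
Si in (Mg0.71Fe0.29)5Ca2Si8O22(OH)2: molar mass 858.086 g/mol; 8×28.085 = 224.680 g → 26.18 wt%.
Difference = 31.66 − 26.18 = 5.48 percentage points.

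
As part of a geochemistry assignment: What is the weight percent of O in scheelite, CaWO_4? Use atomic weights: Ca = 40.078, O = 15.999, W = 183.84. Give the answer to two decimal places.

M(CaWO_4) = 287.914 g/mol.
O contributes 4 × 15.999 = 63.996 g per mole.
63.996/287.914 = 0.2223 → 22.23%.

22.23 mass %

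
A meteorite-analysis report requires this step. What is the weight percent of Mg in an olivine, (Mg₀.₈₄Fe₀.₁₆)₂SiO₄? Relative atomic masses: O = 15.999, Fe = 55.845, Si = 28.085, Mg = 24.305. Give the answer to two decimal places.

M((Mg₀.₈₄Fe₀.₁₆)₂SiO₄) = 150.784 g/mol.
Mg contributes 1.68 × 24.305 = 40.832 g per mole.
40.832/150.784 = 0.2708 → 27.08%.

27.08 weight percent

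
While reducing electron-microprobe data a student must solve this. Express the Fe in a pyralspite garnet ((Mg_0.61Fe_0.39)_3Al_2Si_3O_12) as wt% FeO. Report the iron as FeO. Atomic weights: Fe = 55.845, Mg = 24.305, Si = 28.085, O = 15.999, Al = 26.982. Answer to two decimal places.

Molar mass of (Mg_0.61Fe_0.39)_3Al_2Si_3O_12 = 1.83*24.305 + 1.17*55.845 + 2*26.982 + 3*28.085 + 12*15.999 = 440.024 g/mol.
Each formula unit contains 1.17 Fe, equivalent to 1.17/1 = 1.1700 mol FeO.
M(FeO) = 1×55.845 + 1×15.999 = 71.844 g/mol.
Mass of FeO per formula unit = 1.1700 × 71.844 = 84.057 g.
FeO wt% = 84.057 / 440.024 × 100 = 19.10%.

19.10 wt%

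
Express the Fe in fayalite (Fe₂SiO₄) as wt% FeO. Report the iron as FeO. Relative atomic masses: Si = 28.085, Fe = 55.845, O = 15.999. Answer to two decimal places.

Molar mass of Fe₂SiO₄ = 2·55.845 + 1·28.085 + 4·15.999 = 203.771 g/mol.
Each formula unit contains 2 Fe, equivalent to 2/1 = 2.0000 mol FeO.
M(FeO) = 1×55.845 + 1×15.999 = 71.844 g/mol.
Mass of FeO per formula unit = 2.0000 × 71.844 = 143.688 g.
FeO wt% = 143.688 / 203.771 × 100 = 70.51%.

70.51 wt%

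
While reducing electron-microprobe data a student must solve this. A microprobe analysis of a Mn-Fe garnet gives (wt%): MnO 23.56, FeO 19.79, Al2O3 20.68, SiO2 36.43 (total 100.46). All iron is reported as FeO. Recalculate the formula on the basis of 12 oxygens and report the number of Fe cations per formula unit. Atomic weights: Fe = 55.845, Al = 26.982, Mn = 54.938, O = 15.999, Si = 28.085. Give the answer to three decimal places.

23.56 wt% MnO ÷ 70.937 g/mol = 0.33213 mol, giving 0.33213 Mn and 0.33213 O.
19.79 wt% FeO ÷ 71.844 g/mol = 0.27546 mol, giving 0.27546 Fe and 0.27546 O.
20.68 wt% Al2O3 ÷ 101.961 g/mol = 0.20282 mol, giving 0.40564 Al and 0.60846 O.
36.43 wt% SiO2 ÷ 60.083 g/mol = 0.60633 mol, giving 0.60633 Si and 1.21266 O.
Oxygen sums to 2.42871; scaling by 12/2.42871 = 4.94089 puts the formula on 12 O.
Fe: 0.27546 × 4.94089 = 1.361 atoms per formula unit.

1.361 Fe apfu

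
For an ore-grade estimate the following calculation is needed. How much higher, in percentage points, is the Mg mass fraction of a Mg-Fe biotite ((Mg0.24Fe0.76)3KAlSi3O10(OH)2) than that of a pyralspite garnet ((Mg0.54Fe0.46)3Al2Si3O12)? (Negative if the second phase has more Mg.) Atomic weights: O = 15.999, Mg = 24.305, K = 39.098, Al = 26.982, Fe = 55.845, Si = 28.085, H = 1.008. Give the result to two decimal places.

Mg in (Mg0.24Fe0.76)3KAlSi3O10(OH)2: molar mass 489.165 g/mol; 0.72×24.305 = 17.500 g → 3.58 wt%.
Mg in (Mg0.54Fe0.46)3Al2Si3O12: molar mass 446.647 g/mol; 1.62×24.305 = 39.374 g → 8.82 wt%.
Difference = 3.58 − 8.82 = -5.24 percentage points.

-5.24 percentage points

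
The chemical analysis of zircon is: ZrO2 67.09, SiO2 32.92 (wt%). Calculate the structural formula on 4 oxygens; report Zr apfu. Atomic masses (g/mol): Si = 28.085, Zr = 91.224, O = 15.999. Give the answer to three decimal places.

ZrO2: 67.09/123.222 = 0.54446 mol → 0.54446 mol Zr, 1.08892 mol O.
SiO2: 32.92/60.083 = 0.54791 mol → 0.54791 mol Si, 1.09582 mol O.
Total oxygen = 2.18474 mol. Normalization factor = 4/2.18474 = 1.83088.
Zr per 4 O = 0.54446 × 1.83088 = 0.997.

0.997 Zr apfu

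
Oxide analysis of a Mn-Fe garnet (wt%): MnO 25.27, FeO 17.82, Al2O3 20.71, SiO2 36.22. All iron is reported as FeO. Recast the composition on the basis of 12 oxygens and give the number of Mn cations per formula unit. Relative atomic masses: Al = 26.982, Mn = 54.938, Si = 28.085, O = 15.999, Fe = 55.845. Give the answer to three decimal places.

MnO (M=70.937): mol = 0.35623; Mn = 0.35623, O = 0.35623.
FeO (M=71.844): mol = 0.24804; Fe = 0.24804, O = 0.24804.
Al2O3 (M=101.961): mol = 0.20312; Al = 0.40624, O = 0.60936.
SiO2 (M=60.083): mol = 0.60283; Si = 0.60283, O = 1.20566.
ΣO = 2.41929; factor = 12/ΣO = 4.96013.
Mn apfu = 0.35623 × 4.96013 = 1.767.

1.767 Mn apfu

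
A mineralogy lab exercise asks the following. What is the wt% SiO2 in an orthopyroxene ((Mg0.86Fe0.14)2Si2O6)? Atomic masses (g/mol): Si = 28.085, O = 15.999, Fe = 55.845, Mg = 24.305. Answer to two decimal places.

57.33 wt%

Molar mass of (Mg0.86Fe0.14)2Si2O6 = 1.72*24.305 + 0.28*55.845 + 2*28.085 + 6*15.999 = 209.605 g/mol.
Each formula unit contains 2 Si, equivalent to 2/1 = 2.0000 mol SiO2.
M(SiO2) = 1×28.085 + 2×15.999 = 60.083 g/mol.
Mass of SiO2 per formula unit = 2.0000 × 60.083 = 120.166 g.
SiO2 wt% = 120.166 / 209.605 × 100 = 57.33%.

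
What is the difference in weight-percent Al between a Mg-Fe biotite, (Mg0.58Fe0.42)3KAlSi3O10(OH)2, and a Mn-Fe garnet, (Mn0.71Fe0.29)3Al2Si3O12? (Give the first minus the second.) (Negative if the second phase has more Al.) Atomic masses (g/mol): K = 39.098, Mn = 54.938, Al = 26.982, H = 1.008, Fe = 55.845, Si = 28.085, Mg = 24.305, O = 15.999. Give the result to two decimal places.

-4.98 percentage points

Al in (Mg0.58Fe0.42)3KAlSi3O10(OH)2: molar mass 456.994 g/mol; 1×26.982 = 26.982 g → 5.90 wt%.
Al in (Mn0.71Fe0.29)3Al2Si3O12: molar mass 495.810 g/mol; 2×26.982 = 53.964 g → 10.88 wt%.
Difference = 5.90 − 10.88 = -4.98 percentage points.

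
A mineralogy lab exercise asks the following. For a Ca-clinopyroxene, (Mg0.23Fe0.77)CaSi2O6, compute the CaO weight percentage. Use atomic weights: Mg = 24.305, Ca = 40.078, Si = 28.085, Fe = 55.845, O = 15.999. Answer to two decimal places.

Formula mass = 240.833 g/mol.
1 Ca → 1.0000 mol CaO per formula unit; M(CaO) = 56.077, so CaO mass = 56.077 g.
56.077/240.833 × 100 = 23.28 wt%.

23.28 wt%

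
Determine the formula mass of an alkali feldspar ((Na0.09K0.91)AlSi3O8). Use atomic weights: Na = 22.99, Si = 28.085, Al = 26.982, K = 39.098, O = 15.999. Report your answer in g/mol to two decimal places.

276.88 g/mol

M = 0.09*22.99 + 0.91*39.098 + 1*26.982 + 3*28.085 + 8*15.999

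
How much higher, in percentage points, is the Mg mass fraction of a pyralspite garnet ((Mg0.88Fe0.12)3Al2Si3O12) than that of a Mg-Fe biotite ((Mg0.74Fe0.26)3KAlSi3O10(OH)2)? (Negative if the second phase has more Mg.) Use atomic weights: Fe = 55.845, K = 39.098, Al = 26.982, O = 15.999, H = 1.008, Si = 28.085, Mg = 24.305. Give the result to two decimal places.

3.27 percentage points

First mineral: 64.165 g Mg in 414.476 g formula = 15.48 wt% Mg.
Second mineral: 53.957 g Mg in 441.855 g formula = 12.21 wt% Mg.
15.48% − 12.21% gives a difference of 3.27 percentage points.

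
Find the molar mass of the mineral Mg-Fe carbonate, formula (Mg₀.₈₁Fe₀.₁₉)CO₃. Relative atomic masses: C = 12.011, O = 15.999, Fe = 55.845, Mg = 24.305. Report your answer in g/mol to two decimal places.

The formula mass is the sum 0.81×24.305 + 0.19×55.845 + 1×12.011 + 3×15.999.

90.31 g/mol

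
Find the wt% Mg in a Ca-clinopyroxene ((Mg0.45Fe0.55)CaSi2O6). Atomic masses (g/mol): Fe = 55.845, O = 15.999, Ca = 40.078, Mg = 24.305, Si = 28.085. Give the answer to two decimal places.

4.68 wt%

M((Mg0.45Fe0.55)CaSi2O6) = 233.894 g/mol.
Mg contributes 0.45 × 24.305 = 10.937 g per mole.
10.937/233.894 = 0.0468 → 4.68%.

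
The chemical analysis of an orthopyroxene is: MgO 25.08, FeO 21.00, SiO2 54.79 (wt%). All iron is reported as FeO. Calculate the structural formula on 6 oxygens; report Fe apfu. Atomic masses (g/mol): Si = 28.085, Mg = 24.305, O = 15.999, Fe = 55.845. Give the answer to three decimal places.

MgO: 25.08/40.304 = 0.62227 mol → 0.62227 mol Mg, 0.62227 mol O.
FeO: 21.00/71.844 = 0.29230 mol → 0.29230 mol Fe, 0.29230 mol O.
SiO2: 54.79/60.083 = 0.91191 mol → 0.91191 mol Si, 1.82382 mol O.
Total oxygen = 2.73839 mol. Normalization factor = 6/2.73839 = 2.19107.
Fe per 6 O = 0.29230 × 2.19107 = 0.640.

0.640 Fe apfu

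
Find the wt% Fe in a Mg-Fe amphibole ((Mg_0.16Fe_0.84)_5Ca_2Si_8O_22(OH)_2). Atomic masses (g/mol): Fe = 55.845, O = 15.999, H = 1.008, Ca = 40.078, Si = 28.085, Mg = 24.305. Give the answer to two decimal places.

M((Mg_0.16Fe_0.84)_5Ca_2Si_8O_22(OH)_2) = 944.821 g/mol.
Fe contributes 4.20 × 55.845 = 234.549 g per mole.
234.549/944.821 = 0.2482 → 24.82%.

24.82 weight percent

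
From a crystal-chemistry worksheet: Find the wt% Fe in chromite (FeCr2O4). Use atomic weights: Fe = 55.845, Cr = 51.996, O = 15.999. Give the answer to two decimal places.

Molar mass of FeCr2O4: 1·55.845 + 2·51.996 + 4·15.999 = 223.833 g/mol.
Mass of Fe per formula unit: 1 × 55.845 = 55.845 g.
Weight fraction Fe = 55.845 / 223.833 = 0.2495.

24.95 mass %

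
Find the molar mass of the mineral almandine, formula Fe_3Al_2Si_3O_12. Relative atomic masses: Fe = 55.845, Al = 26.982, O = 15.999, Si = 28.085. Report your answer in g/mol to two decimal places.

497.74 g/mol

Fe: 3 × 55.845 = 167.5350
Al: 2 × 26.982 = 53.9640
Si: 3 × 28.085 = 84.2550
O: 12 × 15.999 = 191.9880
Summing the contributions gives the formula mass.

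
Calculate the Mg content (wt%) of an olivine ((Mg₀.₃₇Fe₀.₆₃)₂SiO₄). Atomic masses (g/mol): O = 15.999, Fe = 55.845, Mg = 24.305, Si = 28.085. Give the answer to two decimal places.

9.97 wt%

M((Mg₀.₃₇Fe₀.₆₃)₂SiO₄) = 180.431 g/mol.
Mg contributes 0.74 × 24.305 = 17.986 g per mole.
17.986/180.431 = 0.0997 → 9.97%.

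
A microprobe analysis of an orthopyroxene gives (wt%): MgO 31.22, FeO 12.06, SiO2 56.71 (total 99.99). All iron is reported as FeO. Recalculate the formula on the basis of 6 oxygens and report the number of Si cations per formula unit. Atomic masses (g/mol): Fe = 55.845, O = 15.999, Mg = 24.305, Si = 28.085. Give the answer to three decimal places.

31.22 wt% MgO ÷ 40.304 g/mol = 0.77461 mol, giving 0.77461 Mg and 0.77461 O.
12.06 wt% FeO ÷ 71.844 g/mol = 0.16786 mol, giving 0.16786 Fe and 0.16786 O.
56.71 wt% SiO2 ÷ 60.083 g/mol = 0.94386 mol, giving 0.94386 Si and 1.88772 O.
Oxygen sums to 2.83019; scaling by 6/2.83019 = 2.12000 puts the formula on 6 O.
Si: 0.94386 × 2.12000 = 2.001 atoms per formula unit.

2.001 Si apfu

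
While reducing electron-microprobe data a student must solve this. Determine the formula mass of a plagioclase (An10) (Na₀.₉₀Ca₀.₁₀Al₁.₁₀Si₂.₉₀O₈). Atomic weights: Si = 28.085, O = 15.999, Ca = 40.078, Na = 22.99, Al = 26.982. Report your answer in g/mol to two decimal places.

Na: 0.90 × 22.99 = 20.6910
Ca: 0.10 × 40.078 = 4.0078
Al: 1.10 × 26.982 = 29.6802
Si: 2.90 × 28.085 = 81.4465
O: 8 × 15.999 = 127.9920
Summing the contributions gives the formula mass.

263.82 g/mol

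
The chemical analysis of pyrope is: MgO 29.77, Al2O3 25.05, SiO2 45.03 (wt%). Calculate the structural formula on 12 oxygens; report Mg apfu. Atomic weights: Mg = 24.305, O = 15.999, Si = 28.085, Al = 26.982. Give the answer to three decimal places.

29.77 wt% MgO ÷ 40.304 g/mol = 0.73864 mol, giving 0.73864 Mg and 0.73864 O.
25.05 wt% Al2O3 ÷ 101.961 g/mol = 0.24568 mol, giving 0.49136 Al and 0.73704 O.
45.03 wt% SiO2 ÷ 60.083 g/mol = 0.74946 mol, giving 0.74946 Si and 1.49892 O.
Oxygen sums to 2.97460; scaling by 12/2.97460 = 4.03416 puts the formula on 12 O.
Mg: 0.73864 × 4.03416 = 2.980 atoms per formula unit.

2.980 Mg apfu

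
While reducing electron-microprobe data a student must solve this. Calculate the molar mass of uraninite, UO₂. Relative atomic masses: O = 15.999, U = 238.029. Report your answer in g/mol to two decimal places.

U: 1 × 238.029 = 238.0290
O: 2 × 15.999 = 31.9980
Summing the contributions gives the formula mass.

270.03 g/mol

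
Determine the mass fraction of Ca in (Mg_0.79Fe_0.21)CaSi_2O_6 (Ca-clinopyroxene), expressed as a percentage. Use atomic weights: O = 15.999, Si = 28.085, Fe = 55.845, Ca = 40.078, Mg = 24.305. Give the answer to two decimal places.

17.96 wt%

Formula mass = 0.79·24.305 + 0.21·55.845 + 1·40.078 + 2·28.085 + 6·15.999 = 223.170 g/mol, of which 40.078 g is Ca.
So Ca makes up 40.078/223.170 = 0.1796 of the mass, i.e. 17.96%.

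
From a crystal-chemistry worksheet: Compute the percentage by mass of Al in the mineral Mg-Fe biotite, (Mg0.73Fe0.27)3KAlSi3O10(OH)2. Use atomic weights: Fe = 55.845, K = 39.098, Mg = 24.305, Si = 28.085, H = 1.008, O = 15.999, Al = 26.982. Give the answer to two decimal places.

6.09 weight percent

Formula mass = 2.19*24.305 + 0.81*55.845 + 1*39.098 + 1*26.982 + 3*28.085 + 12*15.999 + 2*1.008 = 442.801 g/mol, of which 26.982 g is Al.
So Al makes up 26.982/442.801 = 0.0609 of the mass, i.e. 6.09%.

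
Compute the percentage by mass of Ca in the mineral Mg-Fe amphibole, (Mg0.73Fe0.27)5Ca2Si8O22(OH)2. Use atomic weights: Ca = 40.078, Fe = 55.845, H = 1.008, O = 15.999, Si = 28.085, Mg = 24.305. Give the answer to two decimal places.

9.38 wt%

Molar mass of (Mg0.73Fe0.27)5Ca2Si8O22(OH)2: 3.65*24.305 + 1.35*55.845 + 2*40.078 + 8*28.085 + 24*15.999 + 2*1.008 = 854.932 g/mol.
Mass of Ca per formula unit: 2 × 40.078 = 80.156 g.
Weight fraction Ca = 80.156 / 854.932 = 0.0938.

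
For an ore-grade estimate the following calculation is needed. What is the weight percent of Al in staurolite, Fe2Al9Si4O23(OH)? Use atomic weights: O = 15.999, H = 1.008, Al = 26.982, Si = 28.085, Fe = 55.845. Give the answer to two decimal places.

28.51 mass %

M(Fe2Al9Si4O23(OH)) = 851.852 g/mol.
Al contributes 9 × 26.982 = 242.838 g per mole.
242.838/851.852 = 0.2851 → 28.51%.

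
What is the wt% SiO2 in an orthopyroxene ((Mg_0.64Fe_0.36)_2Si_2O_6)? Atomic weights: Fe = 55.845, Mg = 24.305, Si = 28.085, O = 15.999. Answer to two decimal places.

M((Mg_0.64Fe_0.36)_2Si_2O_6) = 223.483 g/mol; M(SiO2) = 60.083 g/mol.
Moles SiO2 per formula unit = 2 Si ÷ 1 = 2.0000.
SiO2 fraction = (2.0000 × 60.083) / 223.483 = 120.166/223.483 = 0.5377.

53.77 wt%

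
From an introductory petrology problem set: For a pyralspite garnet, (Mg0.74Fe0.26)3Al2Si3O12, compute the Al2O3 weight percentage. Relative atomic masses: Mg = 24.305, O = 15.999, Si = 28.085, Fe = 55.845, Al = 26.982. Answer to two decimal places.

Formula mass = 427.723 g/mol.
2 Al → 1.0000 mol Al2O3 per formula unit; M(Al2O3) = 101.961, so Al2O3 mass = 101.961 g.
101.961/427.723 × 100 = 23.84 wt%.

23.84 wt%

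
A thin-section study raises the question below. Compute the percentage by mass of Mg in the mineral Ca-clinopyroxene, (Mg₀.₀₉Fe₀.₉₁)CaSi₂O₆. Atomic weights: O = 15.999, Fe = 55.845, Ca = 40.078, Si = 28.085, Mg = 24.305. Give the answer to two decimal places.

0.89 weight percent

Molar mass of (Mg₀.₀₉Fe₀.₉₁)CaSi₂O₆: 0.09*24.305 + 0.91*55.845 + 1*40.078 + 2*28.085 + 6*15.999 = 245.248 g/mol.
Mass of Mg per formula unit: 0.09 × 24.305 = 2.187 g.
Weight fraction Mg = 2.187 / 245.248 = 0.0089.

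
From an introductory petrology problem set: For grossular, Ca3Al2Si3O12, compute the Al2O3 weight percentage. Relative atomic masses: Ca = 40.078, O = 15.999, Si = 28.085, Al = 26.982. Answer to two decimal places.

22.64 wt%

Molar mass of Ca3Al2Si3O12 = 3×40.078 + 2×26.982 + 3×28.085 + 12×15.999 = 450.441 g/mol.
Each formula unit contains 2 Al, equivalent to 2/2 = 1.0000 mol Al2O3.
M(Al2O3) = 2×26.982 + 3×15.999 = 101.961 g/mol.
Mass of Al2O3 per formula unit = 1.0000 × 101.961 = 101.961 g.
Al2O3 wt% = 101.961 / 450.441 × 100 = 22.64%.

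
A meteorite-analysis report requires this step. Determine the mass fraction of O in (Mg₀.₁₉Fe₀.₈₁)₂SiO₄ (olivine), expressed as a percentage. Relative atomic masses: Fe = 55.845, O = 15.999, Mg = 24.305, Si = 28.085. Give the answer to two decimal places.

33.37 wt%

M((Mg₀.₁₉Fe₀.₈₁)₂SiO₄) = 191.786 g/mol.
O contributes 4 × 15.999 = 63.996 g per mole.
63.996/191.786 = 0.3337 → 33.37%.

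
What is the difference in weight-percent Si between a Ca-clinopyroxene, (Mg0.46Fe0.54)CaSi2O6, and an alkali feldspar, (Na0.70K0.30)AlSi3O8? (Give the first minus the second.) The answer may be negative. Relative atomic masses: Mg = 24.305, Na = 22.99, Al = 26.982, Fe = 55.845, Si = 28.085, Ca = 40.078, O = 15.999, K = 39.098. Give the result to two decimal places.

-7.50 percentage points

Si in (Mg0.46Fe0.54)CaSi2O6: molar mass 233.579 g/mol; 2×28.085 = 56.170 g → 24.05 wt%.
Si in (Na0.70K0.30)AlSi3O8: molar mass 267.051 g/mol; 3×28.085 = 84.255 g → 31.55 wt%.
Difference = 24.05 − 31.55 = -7.50 percentage points.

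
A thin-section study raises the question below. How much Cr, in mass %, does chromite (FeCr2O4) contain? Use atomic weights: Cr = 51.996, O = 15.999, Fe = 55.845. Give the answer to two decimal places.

46.46 mass %

M(FeCr2O4) = 223.833 g/mol.
Cr contributes 2 × 51.996 = 103.992 g per mole.
103.992/223.833 = 0.4646 → 46.46%.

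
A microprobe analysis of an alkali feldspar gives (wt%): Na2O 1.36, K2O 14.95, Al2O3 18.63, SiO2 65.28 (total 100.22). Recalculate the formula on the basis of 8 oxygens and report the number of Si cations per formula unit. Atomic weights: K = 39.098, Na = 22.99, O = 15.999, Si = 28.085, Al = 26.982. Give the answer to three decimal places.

1.36 wt% Na2O ÷ 61.979 g/mol = 0.02194 mol, giving 0.04388 Na and 0.02194 O.
14.95 wt% K2O ÷ 94.195 g/mol = 0.15871 mol, giving 0.31742 K and 0.15871 O.
18.63 wt% Al2O3 ÷ 101.961 g/mol = 0.18272 mol, giving 0.36544 Al and 0.54816 O.
65.28 wt% SiO2 ÷ 60.083 g/mol = 1.08650 mol, giving 1.08650 Si and 2.17300 O.
Oxygen sums to 2.90181; scaling by 8/2.90181 = 2.75690 puts the formula on 8 O.
Si: 1.08650 × 2.75690 = 2.995 atoms per formula unit.

2.995 Si apfu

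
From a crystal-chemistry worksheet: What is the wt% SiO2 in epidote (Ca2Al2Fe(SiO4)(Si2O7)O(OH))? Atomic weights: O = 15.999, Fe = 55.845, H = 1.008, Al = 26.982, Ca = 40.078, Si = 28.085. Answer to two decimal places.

37.30 wt%

Formula mass = 483.215 g/mol.
3 Si → 3.0000 mol SiO2 per formula unit; M(SiO2) = 60.083, so SiO2 mass = 180.249 g.
180.249/483.215 × 100 = 37.30 wt%.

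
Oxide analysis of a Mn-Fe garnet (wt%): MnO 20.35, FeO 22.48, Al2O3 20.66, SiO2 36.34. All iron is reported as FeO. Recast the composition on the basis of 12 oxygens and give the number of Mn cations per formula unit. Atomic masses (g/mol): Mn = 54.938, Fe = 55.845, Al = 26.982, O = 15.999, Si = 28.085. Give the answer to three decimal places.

1.424 Mn apfu

20.35 wt% MnO ÷ 70.937 g/mol = 0.28687 mol, giving 0.28687 Mn and 0.28687 O.
22.48 wt% FeO ÷ 71.844 g/mol = 0.31290 mol, giving 0.31290 Fe and 0.31290 O.
20.66 wt% Al2O3 ÷ 101.961 g/mol = 0.20263 mol, giving 0.40526 Al and 0.60789 O.
36.34 wt% SiO2 ÷ 60.083 g/mol = 0.60483 mol, giving 0.60483 Si and 1.20966 O.
Oxygen sums to 2.41732; scaling by 12/2.41732 = 4.96418 puts the formula on 12 O.
Mn: 0.28687 × 4.96418 = 1.424 atoms per formula unit.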